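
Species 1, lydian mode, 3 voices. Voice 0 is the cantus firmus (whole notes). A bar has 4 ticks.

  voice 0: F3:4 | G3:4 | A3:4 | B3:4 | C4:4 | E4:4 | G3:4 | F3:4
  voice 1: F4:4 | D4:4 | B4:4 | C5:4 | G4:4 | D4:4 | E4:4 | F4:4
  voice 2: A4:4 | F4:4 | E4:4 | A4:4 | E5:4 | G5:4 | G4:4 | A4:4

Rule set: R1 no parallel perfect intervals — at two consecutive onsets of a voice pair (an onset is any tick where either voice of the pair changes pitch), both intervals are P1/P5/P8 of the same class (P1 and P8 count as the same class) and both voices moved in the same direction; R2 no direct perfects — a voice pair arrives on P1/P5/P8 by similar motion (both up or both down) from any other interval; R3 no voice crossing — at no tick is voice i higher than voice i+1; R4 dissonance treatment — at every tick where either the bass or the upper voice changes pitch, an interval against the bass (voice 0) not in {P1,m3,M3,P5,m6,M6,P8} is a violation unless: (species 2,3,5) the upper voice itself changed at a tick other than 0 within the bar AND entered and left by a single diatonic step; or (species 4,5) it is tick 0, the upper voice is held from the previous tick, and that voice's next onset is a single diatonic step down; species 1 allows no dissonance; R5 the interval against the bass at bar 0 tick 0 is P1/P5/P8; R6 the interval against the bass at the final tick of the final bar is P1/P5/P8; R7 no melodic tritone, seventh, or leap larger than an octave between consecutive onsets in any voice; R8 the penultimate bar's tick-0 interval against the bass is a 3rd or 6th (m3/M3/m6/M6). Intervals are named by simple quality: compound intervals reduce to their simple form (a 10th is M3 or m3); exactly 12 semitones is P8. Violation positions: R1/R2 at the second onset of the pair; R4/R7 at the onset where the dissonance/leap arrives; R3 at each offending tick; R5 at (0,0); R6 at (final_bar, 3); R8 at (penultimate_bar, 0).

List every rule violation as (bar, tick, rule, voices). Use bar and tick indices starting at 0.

bar 0: v0=F3 v1=F4 v2=A4 downbeat M3
bar 1: v0=G3 v1=D4 v2=F4 downbeat m7
bar 2: v0=A3 v1=B4 v2=E4 downbeat P5
bar 3: v0=B3 v1=C5 v2=A4 downbeat m7
bar 4: v0=C4 v1=G4 v2=E5 downbeat M3
bar 5: v0=E4 v1=D4 v2=G5 downbeat m3
bar 6: v0=G3 v1=E4 v2=G4 downbeat P8
bar 7: v0=F3 v1=F4 v2=A4 downbeat M3
  -> R5 @ bar 0 tick 0 v(0, 2): opens on M3
  -> R4 @ bar 1 tick 0 v(0, 2): G3/F4 m7 untreated
  -> R3 @ bar 2 tick 0 v(1, 2): B4 above E4
  -> R4 @ bar 2 tick 0 v(0, 1): A3/B4 M2 untreated
  -> R3 @ bar 2 tick 1 v(1, 2): B4 above E4
  -> R3 @ bar 2 tick 2 v(1, 2): B4 above E4
  -> R3 @ bar 2 tick 3 v(1, 2): B4 above E4
  -> R3 @ bar 3 tick 0 v(1, 2): C5 above A4
  -> R4 @ bar 3 tick 0 v(0, 1): B3/C5 m2 untreated
  -> R4 @ bar 3 tick 0 v(0, 2): B3/A4 m7 untreated
  -> R3 @ bar 3 tick 1 v(1, 2): C5 above A4
  -> R3 @ bar 3 tick 2 v(1, 2): C5 above A4
  -> R3 @ bar 3 tick 3 v(1, 2): C5 above A4
  -> R3 @ bar 5 tick 0 v(0, 1): E4 above D4
  -> R4 @ bar 5 tick 0 v(0, 1): E4/D4 M2 untreated
  -> R3 @ bar 5 tick 1 v(0, 1): E4 above D4
  -> R3 @ bar 5 tick 2 v(0, 1): E4 above D4
  -> R3 @ bar 5 tick 3 v(0, 1): E4 above D4
  -> R2 @ bar 6 tick 0 v(0, 2): E4/G5 m3 -> G3/G4 P8 similar
  -> R8 @ bar 6 tick 0 v(0, 2): penult P8 not 3rd/6th
  -> R6 @ bar 7 tick 3 v(0, 2): closes on M3

(0, 0, R5, (0, 2))
(1, 0, R4, (0, 2))
(2, 0, R3, (1, 2))
(2, 0, R4, (0, 1))
(2, 1, R3, (1, 2))
(2, 2, R3, (1, 2))
(2, 3, R3, (1, 2))
(3, 0, R3, (1, 2))
(3, 0, R4, (0, 1))
(3, 0, R4, (0, 2))
(3, 1, R3, (1, 2))
(3, 2, R3, (1, 2))
(3, 3, R3, (1, 2))
(5, 0, R3, (0, 1))
(5, 0, R4, (0, 1))
(5, 1, R3, (0, 1))
(5, 2, R3, (0, 1))
(5, 3, R3, (0, 1))
(6, 0, R2, (0, 2))
(6, 0, R8, (0, 2))
(7, 3, R6, (0, 2))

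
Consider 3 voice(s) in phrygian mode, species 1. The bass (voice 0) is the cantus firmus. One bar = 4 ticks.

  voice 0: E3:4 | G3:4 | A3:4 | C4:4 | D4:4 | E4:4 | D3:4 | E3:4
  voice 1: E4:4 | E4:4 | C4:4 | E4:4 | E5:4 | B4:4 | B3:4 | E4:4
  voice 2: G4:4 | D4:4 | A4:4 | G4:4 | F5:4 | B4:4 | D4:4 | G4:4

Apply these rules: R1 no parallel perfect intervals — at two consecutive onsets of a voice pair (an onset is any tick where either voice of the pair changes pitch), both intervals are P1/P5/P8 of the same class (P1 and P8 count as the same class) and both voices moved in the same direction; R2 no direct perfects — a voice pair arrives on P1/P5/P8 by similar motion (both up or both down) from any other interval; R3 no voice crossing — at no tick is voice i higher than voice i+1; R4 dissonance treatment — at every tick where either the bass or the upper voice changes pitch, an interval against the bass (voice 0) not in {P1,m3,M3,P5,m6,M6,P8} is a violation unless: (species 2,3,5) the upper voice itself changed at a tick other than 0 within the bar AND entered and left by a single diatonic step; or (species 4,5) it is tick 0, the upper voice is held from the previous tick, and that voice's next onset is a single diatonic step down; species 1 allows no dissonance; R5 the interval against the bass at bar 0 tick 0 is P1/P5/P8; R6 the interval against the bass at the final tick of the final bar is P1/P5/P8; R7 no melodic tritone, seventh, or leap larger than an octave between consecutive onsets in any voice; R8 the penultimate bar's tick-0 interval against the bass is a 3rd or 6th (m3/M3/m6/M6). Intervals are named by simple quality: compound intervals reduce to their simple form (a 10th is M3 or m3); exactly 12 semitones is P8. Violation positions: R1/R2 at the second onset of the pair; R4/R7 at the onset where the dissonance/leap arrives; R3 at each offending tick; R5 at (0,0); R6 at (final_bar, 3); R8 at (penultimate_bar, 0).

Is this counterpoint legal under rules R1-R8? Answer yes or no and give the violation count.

bar 0: v0=E3 v1=E4 v2=G4 (m3)
bar 1: v0=G3 v1=E4 v2=D4 (P5)
bar 2: v0=A3 v1=C4 v2=A4 (P8)
bar 3: v0=C4 v1=E4 v2=G4 (P5)
bar 4: v0=D4 v1=E5 v2=F5 (m3)
bar 5: v0=E4 v1=B4 v2=B4 (P5)
bar 6: v0=D3 v1=B3 v2=D4 (P8)
bar 7: v0=E3 v1=E4 v2=G4 (m3)
  R5 @ bar0.0: opens on m3
  R3 @ bar1.0: E4 above D4
  R3 @ bar1.1: E4 above D4
  R3 @ bar1.2: E4 above D4
  R3 @ bar1.3: E4 above D4
  R2 @ bar2.0: G3/D4 P5 -> A3/A4 P8 similar
  R4 @ bar4.0: D4/E5 M2 untreated
  R7 @ bar4.0: G4->F5 leap 10st
  R2 @ bar5.0: E5/F5 m2 -> B4/B4 P1 similar
  R7 @ bar5.0: F5->B4 leap 6st
  R2 @ bar6.0: E4/B4 P5 -> D3/D4 P8 similar
  R7 @ bar6.0: E4->D3 leap 14st
  R8 @ bar6.0: penult P8 not 3rd/6th
  R2 @ bar7.0: D3/B3 M6 -> E3/E4 P8 similar
  R6 @ bar7.3: closes on m3

No (15 violations)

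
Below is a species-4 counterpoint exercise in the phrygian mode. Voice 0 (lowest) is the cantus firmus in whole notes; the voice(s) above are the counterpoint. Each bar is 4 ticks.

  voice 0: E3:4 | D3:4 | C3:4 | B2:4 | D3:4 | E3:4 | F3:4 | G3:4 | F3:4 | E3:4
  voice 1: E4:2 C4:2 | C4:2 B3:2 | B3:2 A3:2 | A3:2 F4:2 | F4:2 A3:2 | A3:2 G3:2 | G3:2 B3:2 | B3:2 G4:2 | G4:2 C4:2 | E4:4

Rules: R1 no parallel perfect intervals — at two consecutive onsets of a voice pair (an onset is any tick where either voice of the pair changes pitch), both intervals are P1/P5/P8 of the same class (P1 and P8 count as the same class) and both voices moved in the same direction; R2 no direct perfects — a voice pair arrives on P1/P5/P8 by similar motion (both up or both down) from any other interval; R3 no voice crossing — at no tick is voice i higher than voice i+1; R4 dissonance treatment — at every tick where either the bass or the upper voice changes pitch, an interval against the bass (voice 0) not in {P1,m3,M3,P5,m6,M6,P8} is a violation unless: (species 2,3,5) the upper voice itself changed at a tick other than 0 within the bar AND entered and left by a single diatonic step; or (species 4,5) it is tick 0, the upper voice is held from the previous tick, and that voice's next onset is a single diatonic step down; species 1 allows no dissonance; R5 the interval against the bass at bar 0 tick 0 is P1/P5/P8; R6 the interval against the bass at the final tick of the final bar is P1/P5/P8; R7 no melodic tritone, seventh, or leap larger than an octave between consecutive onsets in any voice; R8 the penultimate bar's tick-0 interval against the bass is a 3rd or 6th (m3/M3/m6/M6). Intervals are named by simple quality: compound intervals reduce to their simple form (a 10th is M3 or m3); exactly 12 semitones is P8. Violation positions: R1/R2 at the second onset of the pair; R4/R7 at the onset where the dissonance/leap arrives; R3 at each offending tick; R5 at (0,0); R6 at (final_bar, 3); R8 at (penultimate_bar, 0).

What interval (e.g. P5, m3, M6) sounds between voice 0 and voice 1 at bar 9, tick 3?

P8

voice 0=E3 voice 1=E4 -> P8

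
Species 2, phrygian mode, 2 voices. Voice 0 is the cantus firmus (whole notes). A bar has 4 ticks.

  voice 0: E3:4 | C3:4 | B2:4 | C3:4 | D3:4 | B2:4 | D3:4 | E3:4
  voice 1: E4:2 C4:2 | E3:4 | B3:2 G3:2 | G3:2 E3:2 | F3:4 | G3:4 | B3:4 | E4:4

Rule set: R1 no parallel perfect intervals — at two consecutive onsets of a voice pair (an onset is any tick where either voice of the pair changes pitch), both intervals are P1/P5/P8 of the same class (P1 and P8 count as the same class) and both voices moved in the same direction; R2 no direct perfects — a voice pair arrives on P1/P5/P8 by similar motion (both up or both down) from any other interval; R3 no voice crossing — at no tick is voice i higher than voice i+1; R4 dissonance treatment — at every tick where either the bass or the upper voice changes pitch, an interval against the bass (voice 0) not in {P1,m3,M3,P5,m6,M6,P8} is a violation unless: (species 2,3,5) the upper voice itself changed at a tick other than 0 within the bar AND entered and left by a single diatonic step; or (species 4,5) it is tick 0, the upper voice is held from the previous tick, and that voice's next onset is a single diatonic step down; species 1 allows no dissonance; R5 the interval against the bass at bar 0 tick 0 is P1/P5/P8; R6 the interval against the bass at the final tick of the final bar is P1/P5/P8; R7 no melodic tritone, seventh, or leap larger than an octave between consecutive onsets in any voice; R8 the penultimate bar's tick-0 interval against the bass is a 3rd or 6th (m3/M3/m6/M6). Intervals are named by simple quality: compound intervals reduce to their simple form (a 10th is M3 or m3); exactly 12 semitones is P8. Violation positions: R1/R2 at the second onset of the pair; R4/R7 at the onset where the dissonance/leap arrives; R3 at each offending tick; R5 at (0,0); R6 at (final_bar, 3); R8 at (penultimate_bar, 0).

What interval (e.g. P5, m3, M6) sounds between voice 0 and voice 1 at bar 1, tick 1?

M3

voice 0=C3 voice 1=E3 -> M3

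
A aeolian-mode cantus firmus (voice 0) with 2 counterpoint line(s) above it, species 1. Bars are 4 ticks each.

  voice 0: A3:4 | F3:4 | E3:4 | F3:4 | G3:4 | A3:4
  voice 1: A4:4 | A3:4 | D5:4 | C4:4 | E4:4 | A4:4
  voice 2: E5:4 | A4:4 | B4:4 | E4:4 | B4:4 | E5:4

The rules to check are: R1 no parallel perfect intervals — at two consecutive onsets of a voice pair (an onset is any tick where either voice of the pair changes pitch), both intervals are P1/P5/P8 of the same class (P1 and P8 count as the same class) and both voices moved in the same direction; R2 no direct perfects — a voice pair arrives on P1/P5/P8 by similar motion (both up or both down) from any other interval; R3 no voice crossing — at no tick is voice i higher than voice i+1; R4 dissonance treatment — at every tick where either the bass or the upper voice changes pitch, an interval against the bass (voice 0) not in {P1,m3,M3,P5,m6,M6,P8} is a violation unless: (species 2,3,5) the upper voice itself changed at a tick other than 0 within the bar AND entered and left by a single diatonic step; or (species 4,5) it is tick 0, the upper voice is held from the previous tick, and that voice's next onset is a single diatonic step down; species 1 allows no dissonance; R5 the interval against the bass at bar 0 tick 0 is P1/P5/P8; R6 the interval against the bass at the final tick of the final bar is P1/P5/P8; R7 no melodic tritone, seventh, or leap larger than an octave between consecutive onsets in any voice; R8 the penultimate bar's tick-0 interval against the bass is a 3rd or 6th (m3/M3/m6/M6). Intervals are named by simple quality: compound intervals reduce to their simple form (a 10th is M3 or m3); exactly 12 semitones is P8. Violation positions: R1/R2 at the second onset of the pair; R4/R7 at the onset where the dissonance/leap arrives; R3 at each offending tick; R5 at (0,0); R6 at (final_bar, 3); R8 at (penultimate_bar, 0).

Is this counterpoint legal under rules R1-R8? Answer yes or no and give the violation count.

bar 0: v0=A3 v1=A4 v2=E5 (P5)
bar 1: v0=F3 v1=A3 v2=A4 (M3)
bar 2: v0=E3 v1=D5 v2=B4 (P5)
bar 3: v0=F3 v1=C4 v2=E4 (M7)
bar 4: v0=G3 v1=E4 v2=B4 (M3)
bar 5: v0=A3 v1=A4 v2=E5 (P5)
  R2 @ bar1.0: A4/E5 P5 -> A3/A4 P8 similar
  R3 @ bar2.0: D5 above B4
  R4 @ bar2.0: E3/D5 m7 untreated
  R7 @ bar2.0: A3->D5 leap 17st
  R3 @ bar2.1: D5 above B4
  R3 @ bar2.2: D5 above B4
  R3 @ bar2.3: D5 above B4
  R4 @ bar3.0: F3/E4 M7 untreated
  R7 @ bar3.0: D5->C4 leap 14st
  R2 @ bar4.0: C4/E4 M3 -> E4/B4 P5 similar
  R1 @ bar5.0: E4/B4 P5 -> A4/E5 P5 similar
  R2 @ bar5.0: G3/E4 M6 -> A3/A4 P8 similar
  R2 @ bar5.0: G3/B4 M3 -> A3/E5 P5 similar

No (13 violations)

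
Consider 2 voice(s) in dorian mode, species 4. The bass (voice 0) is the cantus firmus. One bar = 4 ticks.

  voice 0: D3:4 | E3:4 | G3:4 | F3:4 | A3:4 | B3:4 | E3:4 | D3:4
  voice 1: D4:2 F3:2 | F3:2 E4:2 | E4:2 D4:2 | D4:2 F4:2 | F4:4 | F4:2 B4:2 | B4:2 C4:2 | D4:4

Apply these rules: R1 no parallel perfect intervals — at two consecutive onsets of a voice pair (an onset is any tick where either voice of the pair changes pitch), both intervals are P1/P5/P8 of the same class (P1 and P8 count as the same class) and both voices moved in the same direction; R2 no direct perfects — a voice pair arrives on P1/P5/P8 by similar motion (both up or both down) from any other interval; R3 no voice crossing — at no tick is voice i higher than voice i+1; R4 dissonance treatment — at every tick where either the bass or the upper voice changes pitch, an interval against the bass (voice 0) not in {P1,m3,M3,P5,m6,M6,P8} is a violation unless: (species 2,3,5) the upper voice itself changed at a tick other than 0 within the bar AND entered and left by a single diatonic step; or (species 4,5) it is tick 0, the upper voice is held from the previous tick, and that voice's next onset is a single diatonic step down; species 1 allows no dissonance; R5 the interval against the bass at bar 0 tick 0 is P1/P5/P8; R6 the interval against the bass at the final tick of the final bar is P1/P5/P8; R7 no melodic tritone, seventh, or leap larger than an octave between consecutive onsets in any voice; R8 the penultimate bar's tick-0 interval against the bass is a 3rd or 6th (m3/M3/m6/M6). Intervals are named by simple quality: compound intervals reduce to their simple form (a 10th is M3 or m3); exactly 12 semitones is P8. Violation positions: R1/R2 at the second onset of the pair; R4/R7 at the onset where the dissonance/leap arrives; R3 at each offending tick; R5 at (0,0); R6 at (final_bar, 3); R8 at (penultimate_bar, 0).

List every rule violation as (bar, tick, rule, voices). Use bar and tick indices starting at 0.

(1, 0, R4, (0, 1))
(1, 2, R7, (1,))
(5, 0, R4, (0, 1))
(5, 2, R7, (1,))
(6, 0, R8, (0, 1))
(6, 2, R7, (1,))

bar 0: v0=D3 v1=D4 downbeat P8
bar 1: v0=E3 v1=F3 downbeat m2
bar 2: v0=G3 v1=E4 downbeat M6
bar 3: v0=F3 v1=D4 downbeat M6
bar 4: v0=A3 v1=F4 downbeat m6
bar 5: v0=B3 v1=F4 downbeat TT
bar 6: v0=E3 v1=B4 downbeat P5
bar 7: v0=D3 v1=D4 downbeat P8
  -> R4 @ bar 1 tick 0 v(0, 1): E3/F3 m2 untreated
  -> R7 @ bar 1 tick 2 v(1,): F3->E4 leap 11st
  -> R4 @ bar 5 tick 0 v(0, 1): B3/F4 TT untreated
  -> R7 @ bar 5 tick 2 v(1,): F4->B4 leap 6st
  -> R8 @ bar 6 tick 0 v(0, 1): penult P5 not 3rd/6th
  -> R7 @ bar 6 tick 2 v(1,): B4->C4 leap 11st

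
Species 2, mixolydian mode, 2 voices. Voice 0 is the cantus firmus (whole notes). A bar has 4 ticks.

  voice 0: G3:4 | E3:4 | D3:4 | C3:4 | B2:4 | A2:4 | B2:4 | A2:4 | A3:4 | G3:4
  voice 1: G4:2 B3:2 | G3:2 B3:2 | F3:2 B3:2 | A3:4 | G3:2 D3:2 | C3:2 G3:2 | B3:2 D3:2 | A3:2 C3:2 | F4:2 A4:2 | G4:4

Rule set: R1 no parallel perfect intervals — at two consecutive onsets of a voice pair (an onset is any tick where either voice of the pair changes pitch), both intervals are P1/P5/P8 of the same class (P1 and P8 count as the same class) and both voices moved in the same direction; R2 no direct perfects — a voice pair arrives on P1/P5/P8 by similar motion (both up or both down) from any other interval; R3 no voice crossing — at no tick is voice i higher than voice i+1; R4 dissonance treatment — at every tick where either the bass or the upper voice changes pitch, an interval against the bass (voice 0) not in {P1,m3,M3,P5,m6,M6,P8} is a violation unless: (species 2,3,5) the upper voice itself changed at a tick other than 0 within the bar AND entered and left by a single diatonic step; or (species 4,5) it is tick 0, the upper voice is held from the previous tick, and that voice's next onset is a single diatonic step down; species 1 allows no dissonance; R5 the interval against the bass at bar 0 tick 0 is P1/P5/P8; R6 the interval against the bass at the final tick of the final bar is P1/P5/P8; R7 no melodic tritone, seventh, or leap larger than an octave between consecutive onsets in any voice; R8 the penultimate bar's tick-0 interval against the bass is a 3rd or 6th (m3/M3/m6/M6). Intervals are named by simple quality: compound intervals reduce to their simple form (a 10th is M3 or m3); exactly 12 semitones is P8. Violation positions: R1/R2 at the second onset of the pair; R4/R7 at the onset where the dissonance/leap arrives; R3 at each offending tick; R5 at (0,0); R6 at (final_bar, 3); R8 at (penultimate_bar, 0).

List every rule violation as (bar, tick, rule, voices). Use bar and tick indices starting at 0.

(2, 0, R7, (1,))
(2, 2, R7, (1,))
(5, 2, R4, (0, 1))
(6, 0, R2, (0, 1))
(8, 0, R7, (1,))
(9, 0, R1, (0, 1))

bar 0: v0=G3 v1=G4 downbeat P8
bar 1: v0=E3 v1=G3 downbeat m3
bar 2: v0=D3 v1=F3 downbeat m3
bar 3: v0=C3 v1=A3 downbeat M6
bar 4: v0=B2 v1=G3 downbeat m6
bar 5: v0=A2 v1=C3 downbeat m3
bar 6: v0=B2 v1=B3 downbeat P8
bar 7: v0=A2 v1=A3 downbeat P8
bar 8: v0=A3 v1=F4 downbeat m6
bar 9: v0=G3 v1=G4 downbeat P8
  -> R7 @ bar 2 tick 0 v(1,): B3->F3 leap 6st
  -> R7 @ bar 2 tick 2 v(1,): F3->B3 leap 6st
  -> R4 @ bar 5 tick 2 v(0, 1): A2/G3 m7 untreated
  -> R2 @ bar 6 tick 0 v(0, 1): A2/G3 m7 -> B2/B3 P8 similar
  -> R7 @ bar 8 tick 0 v(1,): C3->F4 leap 17st
  -> R1 @ bar 9 tick 0 v(0, 1): A3/A4 P8 -> G3/G4 P8 similar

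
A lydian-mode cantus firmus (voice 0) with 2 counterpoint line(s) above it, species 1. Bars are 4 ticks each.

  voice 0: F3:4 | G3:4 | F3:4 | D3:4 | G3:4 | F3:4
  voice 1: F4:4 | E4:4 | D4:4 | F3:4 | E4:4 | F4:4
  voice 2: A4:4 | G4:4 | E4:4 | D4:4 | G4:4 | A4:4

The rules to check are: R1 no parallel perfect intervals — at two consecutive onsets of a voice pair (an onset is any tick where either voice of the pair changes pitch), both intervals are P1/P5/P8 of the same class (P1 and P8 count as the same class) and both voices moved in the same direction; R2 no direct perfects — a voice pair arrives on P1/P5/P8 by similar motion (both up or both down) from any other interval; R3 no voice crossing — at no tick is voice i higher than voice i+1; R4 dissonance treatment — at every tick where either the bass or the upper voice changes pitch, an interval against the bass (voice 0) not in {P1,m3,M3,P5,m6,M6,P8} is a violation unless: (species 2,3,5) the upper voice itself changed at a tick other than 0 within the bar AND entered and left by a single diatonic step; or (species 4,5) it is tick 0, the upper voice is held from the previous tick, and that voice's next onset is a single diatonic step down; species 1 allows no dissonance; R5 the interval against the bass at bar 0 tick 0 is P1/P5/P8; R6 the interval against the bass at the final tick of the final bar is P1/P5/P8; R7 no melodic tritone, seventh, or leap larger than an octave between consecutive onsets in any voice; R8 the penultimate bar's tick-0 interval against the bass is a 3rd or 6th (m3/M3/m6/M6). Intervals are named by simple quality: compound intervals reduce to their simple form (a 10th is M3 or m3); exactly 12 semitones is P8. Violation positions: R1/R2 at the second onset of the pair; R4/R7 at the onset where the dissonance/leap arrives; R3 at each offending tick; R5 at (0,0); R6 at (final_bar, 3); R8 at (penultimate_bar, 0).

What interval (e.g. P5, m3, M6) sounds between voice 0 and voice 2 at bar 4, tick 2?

P8

voice 0=G3 voice 2=G4 -> P8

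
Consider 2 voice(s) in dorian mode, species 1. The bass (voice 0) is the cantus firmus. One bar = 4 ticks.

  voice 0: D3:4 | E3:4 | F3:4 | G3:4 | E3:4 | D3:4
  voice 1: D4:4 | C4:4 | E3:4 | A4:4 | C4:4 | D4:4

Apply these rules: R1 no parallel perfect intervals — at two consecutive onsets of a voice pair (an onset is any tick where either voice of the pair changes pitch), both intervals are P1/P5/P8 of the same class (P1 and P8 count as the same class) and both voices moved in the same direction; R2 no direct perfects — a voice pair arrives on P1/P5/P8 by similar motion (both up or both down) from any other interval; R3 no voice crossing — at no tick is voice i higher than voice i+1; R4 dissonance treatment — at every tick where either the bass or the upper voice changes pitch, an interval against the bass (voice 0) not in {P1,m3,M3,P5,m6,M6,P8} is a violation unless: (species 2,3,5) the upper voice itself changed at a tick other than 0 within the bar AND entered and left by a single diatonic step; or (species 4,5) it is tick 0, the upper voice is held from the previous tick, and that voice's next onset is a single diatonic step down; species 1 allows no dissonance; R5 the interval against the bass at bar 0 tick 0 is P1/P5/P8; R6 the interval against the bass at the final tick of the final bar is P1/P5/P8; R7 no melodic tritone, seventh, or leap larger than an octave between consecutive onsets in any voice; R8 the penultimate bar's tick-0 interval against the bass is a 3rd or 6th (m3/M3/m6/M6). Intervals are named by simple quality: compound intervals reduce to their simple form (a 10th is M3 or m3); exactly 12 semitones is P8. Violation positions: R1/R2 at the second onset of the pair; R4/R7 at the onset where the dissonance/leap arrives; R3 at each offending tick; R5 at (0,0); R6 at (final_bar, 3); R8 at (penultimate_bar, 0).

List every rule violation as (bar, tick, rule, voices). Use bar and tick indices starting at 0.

(2, 0, R3, (0, 1))
(2, 0, R4, (0, 1))
(2, 1, R3, (0, 1))
(2, 2, R3, (0, 1))
(2, 3, R3, (0, 1))
(3, 0, R4, (0, 1))
(3, 0, R7, (1,))

bar 0: v0=D3 v1=D4 downbeat P8
bar 1: v0=E3 v1=C4 downbeat m6
bar 2: v0=F3 v1=E3 downbeat m2
bar 3: v0=G3 v1=A4 downbeat M2
bar 4: v0=E3 v1=C4 downbeat m6
bar 5: v0=D3 v1=D4 downbeat P8
  -> R3 @ bar 2 tick 0 v(0, 1): F3 above E3
  -> R4 @ bar 2 tick 0 v(0, 1): F3/E3 m2 untreated
  -> R3 @ bar 2 tick 1 v(0, 1): F3 above E3
  -> R3 @ bar 2 tick 2 v(0, 1): F3 above E3
  -> R3 @ bar 2 tick 3 v(0, 1): F3 above E3
  -> R4 @ bar 3 tick 0 v(0, 1): G3/A4 M2 untreated
  -> R7 @ bar 3 tick 0 v(1,): E3->A4 leap 17st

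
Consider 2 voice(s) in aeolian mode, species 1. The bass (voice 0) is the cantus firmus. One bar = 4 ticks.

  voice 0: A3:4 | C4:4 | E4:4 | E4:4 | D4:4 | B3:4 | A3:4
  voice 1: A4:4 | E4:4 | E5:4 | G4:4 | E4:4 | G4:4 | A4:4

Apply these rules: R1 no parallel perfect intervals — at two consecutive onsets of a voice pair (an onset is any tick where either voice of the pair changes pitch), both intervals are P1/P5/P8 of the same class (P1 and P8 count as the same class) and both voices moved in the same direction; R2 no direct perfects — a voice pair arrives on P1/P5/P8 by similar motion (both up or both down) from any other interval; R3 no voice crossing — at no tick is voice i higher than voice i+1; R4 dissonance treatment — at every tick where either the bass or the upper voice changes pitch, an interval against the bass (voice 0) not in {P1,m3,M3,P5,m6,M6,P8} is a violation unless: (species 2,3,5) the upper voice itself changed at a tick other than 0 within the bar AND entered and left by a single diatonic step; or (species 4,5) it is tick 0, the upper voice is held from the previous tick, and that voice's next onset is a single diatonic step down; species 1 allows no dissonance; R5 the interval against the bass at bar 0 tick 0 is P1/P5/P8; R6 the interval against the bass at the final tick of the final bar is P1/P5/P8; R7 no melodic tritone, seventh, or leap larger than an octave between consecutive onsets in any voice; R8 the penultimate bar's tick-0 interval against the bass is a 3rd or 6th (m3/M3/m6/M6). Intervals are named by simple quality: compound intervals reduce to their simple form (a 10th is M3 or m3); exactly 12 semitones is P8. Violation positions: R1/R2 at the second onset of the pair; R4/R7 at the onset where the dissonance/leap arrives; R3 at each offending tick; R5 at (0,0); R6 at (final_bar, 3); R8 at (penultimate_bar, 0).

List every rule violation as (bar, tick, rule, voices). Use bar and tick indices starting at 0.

(2, 0, R2, (0, 1))
(4, 0, R4, (0, 1))

bar 0: v0=A3 v1=A4 downbeat P8
bar 1: v0=C4 v1=E4 downbeat M3
bar 2: v0=E4 v1=E5 downbeat P8
bar 3: v0=E4 v1=G4 downbeat m3
bar 4: v0=D4 v1=E4 downbeat M2
bar 5: v0=B3 v1=G4 downbeat m6
bar 6: v0=A3 v1=A4 downbeat P8
  -> R2 @ bar 2 tick 0 v(0, 1): C4/E4 M3 -> E4/E5 P8 similar
  -> R4 @ bar 4 tick 0 v(0, 1): D4/E4 M2 untreated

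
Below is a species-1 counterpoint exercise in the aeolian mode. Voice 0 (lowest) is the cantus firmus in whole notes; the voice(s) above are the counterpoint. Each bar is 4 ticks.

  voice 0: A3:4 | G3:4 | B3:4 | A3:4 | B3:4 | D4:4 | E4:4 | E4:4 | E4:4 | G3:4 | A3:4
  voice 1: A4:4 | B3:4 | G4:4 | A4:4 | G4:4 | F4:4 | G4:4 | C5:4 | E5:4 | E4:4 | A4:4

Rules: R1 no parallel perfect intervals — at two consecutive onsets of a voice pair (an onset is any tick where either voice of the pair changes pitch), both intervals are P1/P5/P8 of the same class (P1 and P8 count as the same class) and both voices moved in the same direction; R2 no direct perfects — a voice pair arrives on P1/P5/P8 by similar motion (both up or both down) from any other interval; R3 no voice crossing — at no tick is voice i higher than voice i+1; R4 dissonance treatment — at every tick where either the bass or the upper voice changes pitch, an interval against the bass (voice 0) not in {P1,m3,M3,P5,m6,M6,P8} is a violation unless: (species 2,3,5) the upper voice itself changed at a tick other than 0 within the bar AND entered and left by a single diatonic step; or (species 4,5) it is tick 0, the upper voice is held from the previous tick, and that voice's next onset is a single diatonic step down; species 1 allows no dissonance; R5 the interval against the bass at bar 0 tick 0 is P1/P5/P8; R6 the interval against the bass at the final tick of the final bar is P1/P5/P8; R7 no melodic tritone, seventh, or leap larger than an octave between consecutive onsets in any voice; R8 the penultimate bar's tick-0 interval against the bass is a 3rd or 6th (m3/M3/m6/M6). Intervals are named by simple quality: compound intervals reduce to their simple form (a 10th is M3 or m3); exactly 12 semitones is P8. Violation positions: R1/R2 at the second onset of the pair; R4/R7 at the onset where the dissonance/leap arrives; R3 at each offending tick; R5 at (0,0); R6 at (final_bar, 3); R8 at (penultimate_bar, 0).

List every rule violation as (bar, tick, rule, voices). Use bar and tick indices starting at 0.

(1, 0, R7, (1,))
(10, 0, R2, (0, 1))

bar 0: v0=A3 v1=A4 downbeat P8
bar 1: v0=G3 v1=B3 downbeat M3
bar 2: v0=B3 v1=G4 downbeat m6
bar 3: v0=A3 v1=A4 downbeat P8
bar 4: v0=B3 v1=G4 downbeat m6
bar 5: v0=D4 v1=F4 downbeat m3
bar 6: v0=E4 v1=G4 downbeat m3
bar 7: v0=E4 v1=C5 downbeat m6
bar 8: v0=E4 v1=E5 downbeat P8
bar 9: v0=G3 v1=E4 downbeat M6
bar 10: v0=A3 v1=A4 downbeat P8
  -> R7 @ bar 1 tick 0 v(1,): A4->B3 leap 10st
  -> R2 @ bar 10 tick 0 v(0, 1): G3/E4 M6 -> A3/A4 P8 similar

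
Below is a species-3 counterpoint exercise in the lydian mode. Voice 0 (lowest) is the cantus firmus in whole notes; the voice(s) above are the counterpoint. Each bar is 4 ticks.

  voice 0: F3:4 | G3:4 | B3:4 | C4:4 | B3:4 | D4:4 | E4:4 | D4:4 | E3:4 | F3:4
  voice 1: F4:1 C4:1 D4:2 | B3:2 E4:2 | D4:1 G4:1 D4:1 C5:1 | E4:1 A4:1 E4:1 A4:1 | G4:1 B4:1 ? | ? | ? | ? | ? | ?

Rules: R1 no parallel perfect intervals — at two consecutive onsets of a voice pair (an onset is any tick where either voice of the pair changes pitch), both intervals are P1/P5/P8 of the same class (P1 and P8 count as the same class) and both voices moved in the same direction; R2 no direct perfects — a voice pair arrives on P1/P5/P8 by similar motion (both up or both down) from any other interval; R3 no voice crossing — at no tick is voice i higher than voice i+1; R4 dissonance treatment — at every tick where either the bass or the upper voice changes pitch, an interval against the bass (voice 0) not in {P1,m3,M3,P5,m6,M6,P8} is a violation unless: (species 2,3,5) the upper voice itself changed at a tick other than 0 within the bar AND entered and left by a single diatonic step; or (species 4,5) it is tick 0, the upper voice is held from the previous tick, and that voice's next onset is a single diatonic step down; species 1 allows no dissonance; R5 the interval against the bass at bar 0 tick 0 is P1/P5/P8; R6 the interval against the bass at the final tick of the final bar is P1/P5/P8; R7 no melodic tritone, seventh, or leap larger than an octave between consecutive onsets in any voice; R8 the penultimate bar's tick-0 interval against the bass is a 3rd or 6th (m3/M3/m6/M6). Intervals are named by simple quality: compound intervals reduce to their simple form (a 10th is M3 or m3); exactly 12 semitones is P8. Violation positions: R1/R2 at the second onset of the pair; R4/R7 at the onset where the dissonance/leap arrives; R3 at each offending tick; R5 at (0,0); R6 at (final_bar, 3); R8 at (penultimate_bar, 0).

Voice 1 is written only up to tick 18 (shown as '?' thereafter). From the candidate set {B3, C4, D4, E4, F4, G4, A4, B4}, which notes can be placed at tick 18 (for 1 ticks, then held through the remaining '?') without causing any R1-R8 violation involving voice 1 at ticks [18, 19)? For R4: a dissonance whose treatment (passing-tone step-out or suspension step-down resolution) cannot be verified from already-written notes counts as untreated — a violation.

{B3, B4, D4, G4}

B3: legal
C4: violates R4,R7
D4: legal
E4: violates R4
F4: violates R4,R7
G4: legal
A4: violates R4
B4: legal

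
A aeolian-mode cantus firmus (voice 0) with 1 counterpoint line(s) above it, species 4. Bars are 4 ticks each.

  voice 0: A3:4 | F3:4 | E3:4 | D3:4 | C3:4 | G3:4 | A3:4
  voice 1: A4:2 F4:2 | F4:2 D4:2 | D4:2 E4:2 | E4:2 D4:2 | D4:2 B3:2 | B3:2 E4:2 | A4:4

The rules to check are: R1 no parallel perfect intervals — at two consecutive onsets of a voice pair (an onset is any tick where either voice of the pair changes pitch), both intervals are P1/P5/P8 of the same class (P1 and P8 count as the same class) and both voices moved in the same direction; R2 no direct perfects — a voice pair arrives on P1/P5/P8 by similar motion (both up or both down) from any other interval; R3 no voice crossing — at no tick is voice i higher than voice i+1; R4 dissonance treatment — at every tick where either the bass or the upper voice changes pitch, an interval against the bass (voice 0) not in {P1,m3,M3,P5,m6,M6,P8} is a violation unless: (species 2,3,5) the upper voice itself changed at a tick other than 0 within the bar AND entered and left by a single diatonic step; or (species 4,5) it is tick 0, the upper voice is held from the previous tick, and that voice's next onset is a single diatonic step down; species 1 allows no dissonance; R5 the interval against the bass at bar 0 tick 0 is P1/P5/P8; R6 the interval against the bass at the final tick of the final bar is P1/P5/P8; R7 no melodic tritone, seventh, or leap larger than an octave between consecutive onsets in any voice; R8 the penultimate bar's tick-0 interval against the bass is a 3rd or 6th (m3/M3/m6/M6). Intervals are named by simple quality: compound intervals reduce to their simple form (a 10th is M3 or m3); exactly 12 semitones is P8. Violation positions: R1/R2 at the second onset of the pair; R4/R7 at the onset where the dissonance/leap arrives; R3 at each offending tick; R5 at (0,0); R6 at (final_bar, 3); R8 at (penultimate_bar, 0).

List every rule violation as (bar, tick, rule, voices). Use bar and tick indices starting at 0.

bar 0: v0=A3 v1=A4 downbeat P8
bar 1: v0=F3 v1=F4 downbeat P8
bar 2: v0=E3 v1=D4 downbeat m7
bar 3: v0=D3 v1=E4 downbeat M2
bar 4: v0=C3 v1=D4 downbeat M2
bar 5: v0=G3 v1=B3 downbeat M3
bar 6: v0=A3 v1=A4 downbeat P8
  -> R4 @ bar 2 tick 0 v(0, 1): E3/D4 m7 untreated
  -> R4 @ bar 4 tick 0 v(0, 1): C3/D4 M2 untreated
  -> R4 @ bar 4 tick 2 v(0, 1): C3/B3 M7 untreated
  -> R2 @ bar 6 tick 0 v(0, 1): G3/E4 M6 -> A3/A4 P8 similar

(2, 0, R4, (0, 1))
(4, 0, R4, (0, 1))
(4, 2, R4, (0, 1))
(6, 0, R2, (0, 1))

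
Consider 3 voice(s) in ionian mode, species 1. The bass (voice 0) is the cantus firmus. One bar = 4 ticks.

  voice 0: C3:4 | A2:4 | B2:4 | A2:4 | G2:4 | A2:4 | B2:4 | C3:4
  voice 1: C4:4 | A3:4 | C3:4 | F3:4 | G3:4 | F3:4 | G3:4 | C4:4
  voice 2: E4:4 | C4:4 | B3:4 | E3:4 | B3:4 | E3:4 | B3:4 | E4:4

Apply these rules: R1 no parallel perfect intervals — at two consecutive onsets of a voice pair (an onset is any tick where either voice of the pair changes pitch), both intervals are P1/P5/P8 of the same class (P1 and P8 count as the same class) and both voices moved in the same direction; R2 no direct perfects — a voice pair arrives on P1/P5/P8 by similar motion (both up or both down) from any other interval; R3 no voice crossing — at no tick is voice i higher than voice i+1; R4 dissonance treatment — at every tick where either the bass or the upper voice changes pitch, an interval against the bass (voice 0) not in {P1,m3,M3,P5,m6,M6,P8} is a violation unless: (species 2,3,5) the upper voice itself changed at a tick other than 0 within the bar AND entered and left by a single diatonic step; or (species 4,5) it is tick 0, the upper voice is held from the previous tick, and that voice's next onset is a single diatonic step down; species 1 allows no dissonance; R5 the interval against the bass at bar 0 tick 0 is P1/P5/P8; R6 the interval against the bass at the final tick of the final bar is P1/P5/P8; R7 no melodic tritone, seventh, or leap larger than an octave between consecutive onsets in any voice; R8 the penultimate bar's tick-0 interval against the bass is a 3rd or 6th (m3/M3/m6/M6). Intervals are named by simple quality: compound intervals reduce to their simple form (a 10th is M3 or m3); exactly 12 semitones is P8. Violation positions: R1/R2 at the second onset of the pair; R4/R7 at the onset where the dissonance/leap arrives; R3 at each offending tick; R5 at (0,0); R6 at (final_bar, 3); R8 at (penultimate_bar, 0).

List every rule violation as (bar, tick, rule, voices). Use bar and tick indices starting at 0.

bar 0: v0=C3 v1=C4 v2=E4 downbeat M3
bar 1: v0=A2 v1=A3 v2=C4 downbeat m3
bar 2: v0=B2 v1=C3 v2=B3 downbeat P8
bar 3: v0=A2 v1=F3 v2=E3 downbeat P5
bar 4: v0=G2 v1=G3 v2=B3 downbeat M3
bar 5: v0=A2 v1=F3 v2=E3 downbeat P5
bar 6: v0=B2 v1=G3 v2=B3 downbeat P8
bar 7: v0=C3 v1=C4 v2=E4 downbeat M3
  -> R5 @ bar 0 tick 0 v(0, 2): opens on M3
  -> R1 @ bar 1 tick 0 v(0, 1): C3/C4 P8 -> A2/A3 P8 similar
  -> R4 @ bar 2 tick 0 v(0, 1): B2/C3 m2 untreated
  -> R2 @ bar 3 tick 0 v(0, 2): B2/B3 P8 -> A2/E3 P5 similar
  -> R3 @ bar 3 tick 0 v(1, 2): F3 above E3
  -> R3 @ bar 3 tick 1 v(1, 2): F3 above E3
  -> R3 @ bar 3 tick 2 v(1, 2): F3 above E3
  -> R3 @ bar 3 tick 3 v(1, 2): F3 above E3
  -> R3 @ bar 5 tick 0 v(1, 2): F3 above E3
  -> R3 @ bar 5 tick 1 v(1, 2): F3 above E3
  -> R3 @ bar 5 tick 2 v(1, 2): F3 above E3
  -> R3 @ bar 5 tick 3 v(1, 2): F3 above E3
  -> R2 @ bar 6 tick 0 v(0, 2): A2/E3 P5 -> B2/B3 P8 similar
  -> R8 @ bar 6 tick 0 v(0, 2): penult P8 not 3rd/6th
  -> R2 @ bar 7 tick 0 v(0, 1): B2/G3 m6 -> C3/C4 P8 similar
  -> R6 @ bar 7 tick 3 v(0, 2): closes on M3

(0, 0, R5, (0, 2))
(1, 0, R1, (0, 1))
(2, 0, R4, (0, 1))
(3, 0, R2, (0, 2))
(3, 0, R3, (1, 2))
(3, 1, R3, (1, 2))
(3, 2, R3, (1, 2))
(3, 3, R3, (1, 2))
(5, 0, R3, (1, 2))
(5, 1, R3, (1, 2))
(5, 2, R3, (1, 2))
(5, 3, R3, (1, 2))
(6, 0, R2, (0, 2))
(6, 0, R8, (0, 2))
(7, 0, R2, (0, 1))
(7, 3, R6, (0, 2))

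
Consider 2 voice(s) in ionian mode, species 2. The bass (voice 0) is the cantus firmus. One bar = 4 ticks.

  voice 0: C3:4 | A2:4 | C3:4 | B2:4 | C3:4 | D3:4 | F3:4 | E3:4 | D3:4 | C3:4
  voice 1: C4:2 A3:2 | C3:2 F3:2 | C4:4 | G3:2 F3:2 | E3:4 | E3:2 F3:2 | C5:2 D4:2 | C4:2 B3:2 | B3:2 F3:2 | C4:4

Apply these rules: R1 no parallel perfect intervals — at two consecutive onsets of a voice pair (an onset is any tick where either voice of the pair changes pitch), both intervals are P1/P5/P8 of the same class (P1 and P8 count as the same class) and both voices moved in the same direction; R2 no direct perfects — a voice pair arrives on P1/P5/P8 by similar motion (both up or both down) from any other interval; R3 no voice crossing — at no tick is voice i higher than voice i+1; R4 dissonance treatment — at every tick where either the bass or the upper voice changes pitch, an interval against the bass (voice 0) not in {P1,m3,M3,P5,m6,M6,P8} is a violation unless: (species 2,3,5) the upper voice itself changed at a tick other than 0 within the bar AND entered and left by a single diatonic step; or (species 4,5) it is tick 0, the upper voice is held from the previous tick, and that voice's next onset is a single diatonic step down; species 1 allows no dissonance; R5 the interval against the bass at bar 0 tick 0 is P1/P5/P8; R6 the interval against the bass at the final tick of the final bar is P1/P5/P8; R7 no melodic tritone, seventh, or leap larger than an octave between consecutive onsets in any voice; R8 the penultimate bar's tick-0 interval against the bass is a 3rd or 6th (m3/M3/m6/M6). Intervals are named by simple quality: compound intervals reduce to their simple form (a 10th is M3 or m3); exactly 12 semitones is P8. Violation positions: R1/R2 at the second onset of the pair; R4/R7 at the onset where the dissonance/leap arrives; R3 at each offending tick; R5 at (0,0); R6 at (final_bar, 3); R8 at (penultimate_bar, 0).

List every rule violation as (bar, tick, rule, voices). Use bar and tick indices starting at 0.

bar 0: v0=C3 v1=C4 downbeat P8
bar 1: v0=A2 v1=C3 downbeat m3
bar 2: v0=C3 v1=C4 downbeat P8
bar 3: v0=B2 v1=G3 downbeat m6
bar 4: v0=C3 v1=E3 downbeat M3
bar 5: v0=D3 v1=E3 downbeat M2
bar 6: v0=F3 v1=C5 downbeat P5
bar 7: v0=E3 v1=C4 downbeat m6
bar 8: v0=D3 v1=B3 downbeat M6
bar 9: v0=C3 v1=C4 downbeat P8
  -> R2 @ bar 2 tick 0 v(0, 1): A2/F3 m6 -> C3/C4 P8 similar
  -> R4 @ bar 5 tick 0 v(0, 1): D3/E3 M2 untreated
  -> R2 @ bar 6 tick 0 v(0, 1): D3/F3 m3 -> F3/C5 P5 similar
  -> R7 @ bar 6 tick 0 v(1,): F3->C5 leap 19st
  -> R7 @ bar 6 tick 2 v(1,): C5->D4 leap 10st
  -> R7 @ bar 8 tick 2 v(1,): B3->F3 leap 6st

(2, 0, R2, (0, 1))
(5, 0, R4, (0, 1))
(6, 0, R2, (0, 1))
(6, 0, R7, (1,))
(6, 2, R7, (1,))
(8, 2, R7, (1,))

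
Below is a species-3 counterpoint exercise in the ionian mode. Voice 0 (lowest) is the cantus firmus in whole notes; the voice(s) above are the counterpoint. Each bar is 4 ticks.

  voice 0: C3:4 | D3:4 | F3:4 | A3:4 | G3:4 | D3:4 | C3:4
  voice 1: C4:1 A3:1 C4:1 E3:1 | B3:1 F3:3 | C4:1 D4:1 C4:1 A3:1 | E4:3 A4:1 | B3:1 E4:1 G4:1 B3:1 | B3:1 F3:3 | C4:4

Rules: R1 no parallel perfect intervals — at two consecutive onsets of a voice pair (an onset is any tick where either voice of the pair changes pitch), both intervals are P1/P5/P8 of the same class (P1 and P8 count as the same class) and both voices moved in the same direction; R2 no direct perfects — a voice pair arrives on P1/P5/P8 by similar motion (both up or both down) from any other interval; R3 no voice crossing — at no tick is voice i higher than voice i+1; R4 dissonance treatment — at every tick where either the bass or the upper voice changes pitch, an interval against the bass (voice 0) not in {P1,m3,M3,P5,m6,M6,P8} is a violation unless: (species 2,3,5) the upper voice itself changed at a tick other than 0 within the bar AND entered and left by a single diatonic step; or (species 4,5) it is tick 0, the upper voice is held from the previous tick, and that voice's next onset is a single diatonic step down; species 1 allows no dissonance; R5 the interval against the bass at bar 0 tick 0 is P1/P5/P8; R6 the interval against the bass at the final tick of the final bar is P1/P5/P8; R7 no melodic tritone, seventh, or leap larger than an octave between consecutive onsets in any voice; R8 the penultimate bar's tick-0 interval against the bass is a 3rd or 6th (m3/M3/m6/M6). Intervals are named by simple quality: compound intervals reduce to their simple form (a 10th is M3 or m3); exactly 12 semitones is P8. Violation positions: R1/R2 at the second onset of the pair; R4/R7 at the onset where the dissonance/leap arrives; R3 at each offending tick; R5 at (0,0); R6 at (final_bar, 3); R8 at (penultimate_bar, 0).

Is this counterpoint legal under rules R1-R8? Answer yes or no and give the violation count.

No (5 violations)

bar 0: v0=C3 v1=C4 (P8)
bar 1: v0=D3 v1=B3 (M6)
bar 2: v0=F3 v1=C4 (P5)
bar 3: v0=A3 v1=E4 (P5)
bar 4: v0=G3 v1=B3 (M3)
bar 5: v0=D3 v1=B3 (M6)
bar 6: v0=C3 v1=C4 (P8)
  R7 @ bar1.1: B3->F3 leap 6st
  R2 @ bar2.0: D3/F3 m3 -> F3/C4 P5 similar
  R2 @ bar3.0: F3/A3 M3 -> A3/E4 P5 similar
  R7 @ bar4.0: A4->B3 leap 10st
  R7 @ bar5.1: B3->F3 leap 6st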